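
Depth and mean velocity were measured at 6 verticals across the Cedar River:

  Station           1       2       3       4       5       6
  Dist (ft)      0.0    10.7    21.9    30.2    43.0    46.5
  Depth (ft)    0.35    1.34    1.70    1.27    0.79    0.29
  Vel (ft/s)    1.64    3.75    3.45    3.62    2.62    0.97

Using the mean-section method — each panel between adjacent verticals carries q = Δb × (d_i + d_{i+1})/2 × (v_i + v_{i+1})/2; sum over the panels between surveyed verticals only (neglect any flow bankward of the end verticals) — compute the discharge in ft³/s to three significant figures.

Panel 1-2: Δb = 10.7 ft, d̄ = (0.35+1.34)/2 = 0.845, v̄ = (1.64+3.75)/2 = 2.695 → q = 10.7×0.845×2.695 = 24.37 ft³/s
Panel 2-3: Δb = 11.2 ft, d̄ = (1.34+1.70)/2 = 1.52, v̄ = (3.75+3.45)/2 = 3.6 → q = 11.2×1.52×3.6 = 61.29 ft³/s
Panel 3-4: Δb = 8.3 ft, d̄ = (1.70+1.27)/2 = 1.485, v̄ = (3.45+3.62)/2 = 3.535 → q = 8.3×1.485×3.535 = 43.57 ft³/s
Panel 4-5: Δb = 12.8 ft, d̄ = (1.27+0.79)/2 = 1.03, v̄ = (3.62+2.62)/2 = 3.12 → q = 12.8×1.03×3.12 = 41.13 ft³/s
Panel 5-6: Δb = 3.5 ft, d̄ = (0.79+0.29)/2 = 0.54, v̄ = (2.62+0.97)/2 = 1.795 → q = 3.5×0.54×1.795 = 3.393 ft³/s
Q = Σ q = 173.8 ft³/s

174 ft³/s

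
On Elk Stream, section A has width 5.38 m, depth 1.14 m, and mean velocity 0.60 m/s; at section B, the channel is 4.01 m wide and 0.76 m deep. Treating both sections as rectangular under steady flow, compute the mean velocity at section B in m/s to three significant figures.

1.21 m/s

Q = A₁V₁ = (5.38×1.14) × 0.60 = 3.680 m³/s
A₂ = 4.01 × 0.76 = 3.048 m²
V₂ = Q/A₂ = 3.680/3.048 = 1.207 m/s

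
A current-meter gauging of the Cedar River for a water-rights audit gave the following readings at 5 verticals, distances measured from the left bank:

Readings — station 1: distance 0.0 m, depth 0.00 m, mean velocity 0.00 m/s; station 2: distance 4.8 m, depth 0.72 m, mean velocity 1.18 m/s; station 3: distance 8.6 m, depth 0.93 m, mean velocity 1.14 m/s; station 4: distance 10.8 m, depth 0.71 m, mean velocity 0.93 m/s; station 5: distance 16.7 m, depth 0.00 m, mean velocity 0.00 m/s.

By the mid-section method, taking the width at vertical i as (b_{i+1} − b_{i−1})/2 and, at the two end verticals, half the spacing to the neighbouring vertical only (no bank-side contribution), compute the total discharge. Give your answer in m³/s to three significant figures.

9.51 m³/s

w_2 = (8.6 − 0.0)/2 = 4.3 m; q_2 = 1.18 × 0.72 × 4.3 = 3.653 m³/s
w_3 = (10.8 − 4.8)/2 = 3 m; q_3 = 1.14 × 0.93 × 3 = 3.181 m³/s
w_4 = (16.7 − 8.6)/2 = 4.05 m; q_4 = 0.93 × 0.71 × 4.05 = 2.674 m³/s
Stations 1, 5 contribute zero (depth or velocity is 0).
Q = Σ qᵢ = 9.508 m³/s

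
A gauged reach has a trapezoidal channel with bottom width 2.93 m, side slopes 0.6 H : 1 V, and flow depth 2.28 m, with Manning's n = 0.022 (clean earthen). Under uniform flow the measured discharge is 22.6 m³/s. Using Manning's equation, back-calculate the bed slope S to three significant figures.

A = (b + z·y)·y = (2.93 + 0.6×2.28)×2.28 = 9.799 m²
P = b + 2y√(1+z²) = 2.93 + 2×2.28×√(1+0.6²) = 8.248 m
R = A/P = 9.799/8.248 = 1.188 m
S = (Q·n / (1·A·R^(2/3)))² = (22.6×0.022 / (1×9.799×1.122))² = 0.002046

0.00205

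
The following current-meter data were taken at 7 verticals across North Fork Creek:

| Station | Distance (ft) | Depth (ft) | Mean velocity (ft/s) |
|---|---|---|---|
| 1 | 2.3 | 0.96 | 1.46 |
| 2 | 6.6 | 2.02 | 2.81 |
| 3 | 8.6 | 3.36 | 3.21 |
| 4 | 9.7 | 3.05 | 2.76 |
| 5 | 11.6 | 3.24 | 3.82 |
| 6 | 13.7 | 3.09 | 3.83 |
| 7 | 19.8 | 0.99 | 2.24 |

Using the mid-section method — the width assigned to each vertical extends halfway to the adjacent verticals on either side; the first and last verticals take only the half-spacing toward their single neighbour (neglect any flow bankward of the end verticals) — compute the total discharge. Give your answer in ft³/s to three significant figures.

w_1 = (6.6 − 2.3)/2 = 2.15 ft; q_1 = 1.46 × 0.96 × 2.15 = 3.013 ft³/s
w_2 = (8.6 − 2.3)/2 = 3.15 ft; q_2 = 2.81 × 2.02 × 3.15 = 17.88 ft³/s
w_3 = (9.7 − 6.6)/2 = 1.55 ft; q_3 = 3.21 × 3.36 × 1.55 = 16.72 ft³/s
w_4 = (11.6 − 8.6)/2 = 1.5 ft; q_4 = 2.76 × 3.05 × 1.5 = 12.63 ft³/s
w_5 = (13.7 − 9.7)/2 = 2 ft; q_5 = 3.82 × 3.24 × 2 = 24.75 ft³/s
w_6 = (19.8 − 11.6)/2 = 4.1 ft; q_6 = 3.83 × 3.09 × 4.1 = 48.52 ft³/s
w_7 = (19.8 − 13.7)/2 = 3.05 ft; q_7 = 2.24 × 0.99 × 3.05 = 6.764 ft³/s
Q = Σ qᵢ = 130.3 ft³/s

130 ft³/s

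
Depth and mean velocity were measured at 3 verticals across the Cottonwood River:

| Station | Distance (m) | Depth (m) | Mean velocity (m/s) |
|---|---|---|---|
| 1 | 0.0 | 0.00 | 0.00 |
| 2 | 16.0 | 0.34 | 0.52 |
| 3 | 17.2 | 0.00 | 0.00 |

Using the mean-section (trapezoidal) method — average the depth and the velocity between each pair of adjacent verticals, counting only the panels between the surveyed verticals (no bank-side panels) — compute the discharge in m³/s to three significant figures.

0.760 m³/s

Panel 1-2: Δb = 16 m, d̄ = (0.00+0.34)/2 = 0.17, v̄ = (0.00+0.52)/2 = 0.26 → q = 16×0.17×0.26 = 0.7072 m³/s
Panel 2-3: Δb = 1.2 m, d̄ = (0.34+0.00)/2 = 0.17, v̄ = (0.52+0.00)/2 = 0.26 → q = 1.2×0.17×0.26 = 0.05304 m³/s
Q = Σ q = 0.7602 m³/s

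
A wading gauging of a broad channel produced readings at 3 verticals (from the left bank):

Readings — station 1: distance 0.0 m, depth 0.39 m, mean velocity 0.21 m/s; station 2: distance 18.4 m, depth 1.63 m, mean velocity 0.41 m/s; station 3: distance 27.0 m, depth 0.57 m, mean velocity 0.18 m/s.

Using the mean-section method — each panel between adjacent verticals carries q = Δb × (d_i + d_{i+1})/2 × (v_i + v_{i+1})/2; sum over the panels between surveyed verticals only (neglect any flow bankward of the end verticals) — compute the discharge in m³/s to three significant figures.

8.55 m³/s

Panel 1-2: Δb = 18.4 m, d̄ = (0.39+1.63)/2 = 1.01, v̄ = (0.21+0.41)/2 = 0.31 → q = 18.4×1.01×0.31 = 5.761 m³/s
Panel 2-3: Δb = 8.6 m, d̄ = (1.63+0.57)/2 = 1.1, v̄ = (0.41+0.18)/2 = 0.295 → q = 8.6×1.1×0.295 = 2.791 m³/s
Q = Σ q = 8.552 m³/s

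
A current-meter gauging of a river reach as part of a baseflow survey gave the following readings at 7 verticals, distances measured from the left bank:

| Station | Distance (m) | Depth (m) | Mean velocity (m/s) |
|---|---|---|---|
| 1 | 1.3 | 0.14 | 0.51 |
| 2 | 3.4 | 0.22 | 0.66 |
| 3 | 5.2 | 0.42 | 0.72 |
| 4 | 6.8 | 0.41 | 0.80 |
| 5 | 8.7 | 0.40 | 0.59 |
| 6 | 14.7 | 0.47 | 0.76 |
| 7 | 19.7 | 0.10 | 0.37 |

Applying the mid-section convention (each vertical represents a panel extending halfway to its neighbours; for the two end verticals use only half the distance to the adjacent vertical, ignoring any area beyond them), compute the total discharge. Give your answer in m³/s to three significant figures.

4.44 m³/s

w_1 = (3.4 − 1.3)/2 = 1.05 m; q_1 = 0.51 × 0.14 × 1.05 = 0.07497 m³/s
w_2 = (5.2 − 1.3)/2 = 1.95 m; q_2 = 0.66 × 0.22 × 1.95 = 0.2831 m³/s
w_3 = (6.8 − 3.4)/2 = 1.7 m; q_3 = 0.72 × 0.42 × 1.7 = 0.5141 m³/s
w_4 = (8.7 − 5.2)/2 = 1.75 m; q_4 = 0.80 × 0.41 × 1.75 = 0.5740 m³/s
w_5 = (14.7 − 6.8)/2 = 3.95 m; q_5 = 0.59 × 0.40 × 3.95 = 0.9322 m³/s
w_6 = (19.7 − 8.7)/2 = 5.5 m; q_6 = 0.76 × 0.47 × 5.5 = 1.965 m³/s
w_7 = (19.7 − 14.7)/2 = 2.5 m; q_7 = 0.37 × 0.10 × 2.5 = 0.09250 m³/s
Q = Σ qᵢ = 4.435 m³/s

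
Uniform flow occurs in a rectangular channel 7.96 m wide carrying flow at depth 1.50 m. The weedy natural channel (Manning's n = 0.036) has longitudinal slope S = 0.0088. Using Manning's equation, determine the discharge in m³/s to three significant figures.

32.9 m³/s

A = b·y = 7.96 × 1.50 = 11.94 m²
P = b + 2y = 7.96 + 2×1.50 = 10.96 m
R = A/P = 11.94/10.96 = 1.089 m
Q = (1/n)·A·R^(2/3)·S^(1/2) = (1/0.036) × 11.94 × 1.089^(2/3) × 0.0088^(1/2) = 32.94 m³/s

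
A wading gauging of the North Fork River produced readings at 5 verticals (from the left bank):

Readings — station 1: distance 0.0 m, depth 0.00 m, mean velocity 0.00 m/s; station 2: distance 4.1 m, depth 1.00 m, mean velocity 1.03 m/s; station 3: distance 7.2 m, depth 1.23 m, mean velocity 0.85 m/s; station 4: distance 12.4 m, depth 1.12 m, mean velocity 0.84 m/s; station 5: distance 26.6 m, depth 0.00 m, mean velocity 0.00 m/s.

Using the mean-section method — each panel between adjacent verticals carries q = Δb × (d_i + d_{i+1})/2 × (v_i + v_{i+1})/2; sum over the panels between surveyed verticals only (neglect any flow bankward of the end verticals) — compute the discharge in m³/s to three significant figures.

Panel 1-2: Δb = 4.1 m, d̄ = (0.00+1.00)/2 = 0.5, v̄ = (0.00+1.03)/2 = 0.515 → q = 4.1×0.5×0.515 = 1.056 m³/s
Panel 2-3: Δb = 3.1 m, d̄ = (1.00+1.23)/2 = 1.115, v̄ = (1.03+0.85)/2 = 0.94 → q = 3.1×1.115×0.94 = 3.249 m³/s
Panel 3-4: Δb = 5.2 m, d̄ = (1.23+1.12)/2 = 1.175, v̄ = (0.85+0.84)/2 = 0.845 → q = 5.2×1.175×0.845 = 5.163 m³/s
Panel 4-5: Δb = 14.2 m, d̄ = (1.12+0.00)/2 = 0.56, v̄ = (0.84+0.00)/2 = 0.42 → q = 14.2×0.56×0.42 = 3.340 m³/s
Q = Σ q = 12.81 m³/s

12.8 m³/s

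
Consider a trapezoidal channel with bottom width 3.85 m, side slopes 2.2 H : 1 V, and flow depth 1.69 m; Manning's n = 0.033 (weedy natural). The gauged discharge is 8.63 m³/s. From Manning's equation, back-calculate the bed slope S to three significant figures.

A = (b + z·y)·y = (3.85 + 2.2×1.69)×1.69 = 12.79 m²
P = b + 2y√(1+z²) = 3.85 + 2×1.69×√(1+2.2²) = 12.02 m
R = A/P = 12.79/12.02 = 1.064 m
S = (Q·n / (1·A·R^(2/3)))² = (8.63×0.033 / (1×12.79×1.042))² = 0.0004563

0.000456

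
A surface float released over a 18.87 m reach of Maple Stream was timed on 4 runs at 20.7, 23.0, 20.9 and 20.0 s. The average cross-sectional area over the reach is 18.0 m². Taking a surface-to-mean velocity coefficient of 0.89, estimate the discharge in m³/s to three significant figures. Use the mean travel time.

14.3 m³/s

t̄ = (20.7 + 23.0 + 20.9 + 20.0) / 4 = 21.15 s
v_surface = L / t̄ = 18.87 / 21.15 = 0.8922 m/s
v_mean = 0.89 × 0.8922 = 0.7941 m/s
Q = A × v_mean = 18.0 × 0.7941 = 14.29 m³/s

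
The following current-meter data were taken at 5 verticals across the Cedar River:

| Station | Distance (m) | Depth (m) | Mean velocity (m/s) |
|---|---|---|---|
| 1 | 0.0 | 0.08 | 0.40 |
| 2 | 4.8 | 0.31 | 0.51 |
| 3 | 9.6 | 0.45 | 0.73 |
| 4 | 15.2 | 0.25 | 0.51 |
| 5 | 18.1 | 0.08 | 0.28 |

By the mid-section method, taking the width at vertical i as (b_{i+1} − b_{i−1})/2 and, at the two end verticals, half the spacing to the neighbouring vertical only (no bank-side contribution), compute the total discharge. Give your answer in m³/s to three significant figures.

3.12 m³/s

w_1 = (4.8 − 0.0)/2 = 2.4 m; q_1 = 0.40 × 0.08 × 2.4 = 0.07680 m³/s
w_2 = (9.6 − 0.0)/2 = 4.8 m; q_2 = 0.51 × 0.31 × 4.8 = 0.7589 m³/s
w_3 = (15.2 − 4.8)/2 = 5.2 m; q_3 = 0.73 × 0.45 × 5.2 = 1.708 m³/s
w_4 = (18.1 − 9.6)/2 = 4.25 m; q_4 = 0.51 × 0.25 × 4.25 = 0.5419 m³/s
w_5 = (18.1 − 15.2)/2 = 1.45 m; q_5 = 0.28 × 0.08 × 1.45 = 0.03248 m³/s
Q = Σ qᵢ = 3.118 m³/s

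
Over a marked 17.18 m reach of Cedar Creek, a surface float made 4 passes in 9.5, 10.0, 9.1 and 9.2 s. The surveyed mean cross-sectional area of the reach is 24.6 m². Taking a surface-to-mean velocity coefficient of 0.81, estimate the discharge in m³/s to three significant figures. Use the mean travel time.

36.2 m³/s

t̄ = (9.5 + 10.0 + 9.1 + 9.2) / 4 = 9.45 s
v_surface = L / t̄ = 17.18 / 9.45 = 1.818 m/s
v_mean = 0.81 × 1.818 = 1.473 m/s
Q = A × v_mean = 24.6 × 1.473 = 36.23 m³/s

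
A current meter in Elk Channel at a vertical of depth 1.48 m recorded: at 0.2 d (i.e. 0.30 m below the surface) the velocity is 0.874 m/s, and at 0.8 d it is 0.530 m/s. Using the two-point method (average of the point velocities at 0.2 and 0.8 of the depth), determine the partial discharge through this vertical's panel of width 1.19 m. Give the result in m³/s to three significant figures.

1.24 m³/s

v̄ = (0.874 + 0.530) / 2 = 0.7020 m/s
q = v̄ × d × w = 0.7020 × 1.48 × 1.19 = 1.236 m³/s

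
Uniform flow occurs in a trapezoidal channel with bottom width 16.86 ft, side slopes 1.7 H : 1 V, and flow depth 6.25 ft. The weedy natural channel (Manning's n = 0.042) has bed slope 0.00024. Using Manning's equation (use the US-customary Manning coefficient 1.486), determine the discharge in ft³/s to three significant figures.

A = (b + z·y)·y = (16.86 + 1.7×6.25)×6.25 = 171.8 ft²
P = b + 2y√(1+z²) = 16.86 + 2×6.25×√(1+1.7²) = 41.51 ft
R = A/P = 171.8/41.51 = 4.138 ft
Q = (1.486/n)·A·R^(2/3)·S^(1/2) = (1.486/0.042) × 171.8 × 4.138^(2/3) × 0.00024^(1/2) = 242.7 ft³/s

243 ft³/s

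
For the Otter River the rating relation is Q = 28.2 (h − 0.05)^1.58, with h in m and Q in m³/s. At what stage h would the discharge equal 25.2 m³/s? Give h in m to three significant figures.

0.981 m

h − h₀ = (Q/C)^(1/b) = (25.2/28.2)^(1/1.58) = 0.9313 m
h = 0.05 + 0.9313 = 0.9813 m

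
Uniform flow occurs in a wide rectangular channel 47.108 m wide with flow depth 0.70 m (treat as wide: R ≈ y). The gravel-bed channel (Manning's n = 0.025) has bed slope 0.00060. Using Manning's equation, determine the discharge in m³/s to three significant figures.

25.5 m³/s

A = b·y = 47.108 × 0.70 = 32.98 m²
Wide channel: R ≈ y = 0.70 m
Q = (1/n)·A·R^(2/3)·S^(1/2) = (1/0.025) × 32.98 × 0.7000^(2/3) × 0.00060^(1/2) = 25.47 m³/s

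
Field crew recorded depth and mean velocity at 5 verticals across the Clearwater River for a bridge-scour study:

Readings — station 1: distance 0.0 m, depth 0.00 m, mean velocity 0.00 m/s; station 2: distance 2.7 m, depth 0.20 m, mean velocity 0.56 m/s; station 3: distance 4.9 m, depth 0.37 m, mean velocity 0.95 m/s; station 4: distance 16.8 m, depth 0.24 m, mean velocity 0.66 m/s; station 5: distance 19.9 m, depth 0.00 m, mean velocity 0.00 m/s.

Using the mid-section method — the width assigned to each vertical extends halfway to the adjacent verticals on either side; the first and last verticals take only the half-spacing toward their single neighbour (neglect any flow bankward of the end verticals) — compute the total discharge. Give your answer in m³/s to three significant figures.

3.94 m³/s

w_2 = (4.9 − 0.0)/2 = 2.45 m; q_2 = 0.56 × 0.20 × 2.45 = 0.2744 m³/s
w_3 = (16.8 − 2.7)/2 = 7.05 m; q_3 = 0.95 × 0.37 × 7.05 = 2.478 m³/s
w_4 = (19.9 − 4.9)/2 = 7.5 m; q_4 = 0.66 × 0.24 × 7.5 = 1.188 m³/s
Stations 1, 5 contribute zero (depth or velocity is 0).
Q = Σ qᵢ = 3.940 m³/s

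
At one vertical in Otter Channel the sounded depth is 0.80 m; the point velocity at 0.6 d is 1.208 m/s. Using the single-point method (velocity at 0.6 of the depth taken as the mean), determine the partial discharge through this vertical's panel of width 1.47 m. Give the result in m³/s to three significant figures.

v̄ = v₀.₆ = 1.208 m/s
q = v̄ × d × w = 1.208 × 0.80 × 1.47 = 1.421 m³/s

1.42 m³/s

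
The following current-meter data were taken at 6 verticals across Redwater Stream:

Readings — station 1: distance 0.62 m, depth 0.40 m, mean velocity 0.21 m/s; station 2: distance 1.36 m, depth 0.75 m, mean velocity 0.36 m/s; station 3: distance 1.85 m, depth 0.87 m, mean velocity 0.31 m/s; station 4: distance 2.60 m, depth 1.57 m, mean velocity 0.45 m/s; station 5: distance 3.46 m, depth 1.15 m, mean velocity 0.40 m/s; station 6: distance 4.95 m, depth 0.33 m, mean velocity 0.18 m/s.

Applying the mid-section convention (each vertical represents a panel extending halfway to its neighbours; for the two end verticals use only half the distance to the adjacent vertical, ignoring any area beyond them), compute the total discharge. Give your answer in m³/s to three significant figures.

1.52 m³/s

w_1 = (1.36 − 0.62)/2 = 0.37 m; q_1 = 0.21 × 0.40 × 0.37 = 0.03108 m³/s
w_2 = (1.85 − 0.62)/2 = 0.615 m; q_2 = 0.36 × 0.75 × 0.615 = 0.1661 m³/s
w_3 = (2.60 − 1.36)/2 = 0.62 m; q_3 = 0.31 × 0.87 × 0.62 = 0.1672 m³/s
w_4 = (3.46 − 1.85)/2 = 0.805 m; q_4 = 0.45 × 1.57 × 0.805 = 0.5687 m³/s
w_5 = (4.95 − 2.60)/2 = 1.175 m; q_5 = 0.40 × 1.15 × 1.175 = 0.5405 m³/s
w_6 = (4.95 − 3.46)/2 = 0.745 m; q_6 = 0.18 × 0.33 × 0.745 = 0.04425 m³/s
Q = Σ qᵢ = 1.518 m³/s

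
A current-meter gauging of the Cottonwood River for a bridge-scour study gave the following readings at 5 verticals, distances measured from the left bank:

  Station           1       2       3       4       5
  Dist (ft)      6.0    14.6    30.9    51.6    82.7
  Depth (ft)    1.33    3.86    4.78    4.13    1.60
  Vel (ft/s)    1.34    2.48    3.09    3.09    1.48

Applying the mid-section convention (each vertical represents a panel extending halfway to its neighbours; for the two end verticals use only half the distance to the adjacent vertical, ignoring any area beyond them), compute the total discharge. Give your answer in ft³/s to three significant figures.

w_1 = (14.6 − 6.0)/2 = 4.3 ft; q_1 = 1.34 × 1.33 × 4.3 = 7.663 ft³/s
w_2 = (30.9 − 6.0)/2 = 12.45 ft; q_2 = 2.48 × 3.86 × 12.45 = 119.2 ft³/s
w_3 = (51.6 − 14.6)/2 = 18.5 ft; q_3 = 3.09 × 4.78 × 18.5 = 273.2 ft³/s
w_4 = (82.7 − 30.9)/2 = 25.9 ft; q_4 = 3.09 × 4.13 × 25.9 = 330.5 ft³/s
w_5 = (82.7 − 51.6)/2 = 15.55 ft; q_5 = 1.48 × 1.60 × 15.55 = 36.82 ft³/s
Q = Σ qᵢ = 767.4 ft³/s

767 ft³/s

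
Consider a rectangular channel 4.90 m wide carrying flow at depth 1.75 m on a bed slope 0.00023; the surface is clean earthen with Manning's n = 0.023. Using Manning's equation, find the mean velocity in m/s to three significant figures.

A = b·y = 4.90 × 1.75 = 8.575 m²
P = b + 2y = 4.90 + 2×1.75 = 8.400 m
R = A/P = 8.575/8.400 = 1.021 m
Q = (1/n)·A·R^(2/3)·S^(1/2) = (1/0.023) × 8.575 × 1.021^(2/3) × 0.00023^(1/2) = 5.732 m³/s
V = Q/A = 5.732/8.575 = 0.6685 m/s

0.669 m/s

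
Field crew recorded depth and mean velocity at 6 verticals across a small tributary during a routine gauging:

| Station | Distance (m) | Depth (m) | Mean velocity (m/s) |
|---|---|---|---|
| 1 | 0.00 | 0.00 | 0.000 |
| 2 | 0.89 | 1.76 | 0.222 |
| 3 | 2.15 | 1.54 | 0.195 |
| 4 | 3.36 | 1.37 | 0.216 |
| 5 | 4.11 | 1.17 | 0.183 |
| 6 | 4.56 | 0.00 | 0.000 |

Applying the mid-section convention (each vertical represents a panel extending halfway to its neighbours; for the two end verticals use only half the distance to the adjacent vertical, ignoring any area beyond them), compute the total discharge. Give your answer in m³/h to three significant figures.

4350 m³/h

w_2 = (2.15 − 0.00)/2 = 1.075 m; q_2 = 0.222 × 1.76 × 1.075 = 0.4200 m³/s
w_3 = (3.36 − 0.89)/2 = 1.235 m; q_3 = 0.195 × 1.54 × 1.235 = 0.3709 m³/s
w_4 = (4.11 − 2.15)/2 = 0.98 m; q_4 = 0.216 × 1.37 × 0.98 = 0.2900 m³/s
w_5 = (4.56 − 3.36)/2 = 0.6 m; q_5 = 0.183 × 1.17 × 0.6 = 0.1285 m³/s
Stations 1, 6 contribute zero (depth or velocity is 0).
Q = Σ qᵢ = 1.209 m³/s
= 1.209 × 3600 = 4354 m³/h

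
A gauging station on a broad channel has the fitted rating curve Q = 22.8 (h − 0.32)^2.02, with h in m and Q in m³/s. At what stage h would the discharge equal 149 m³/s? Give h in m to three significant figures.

2.85 m

h − h₀ = (Q/C)^(1/b) = (149/22.8)^(1/2.02) = 2.533 m
h = 0.32 + 2.533 = 2.853 m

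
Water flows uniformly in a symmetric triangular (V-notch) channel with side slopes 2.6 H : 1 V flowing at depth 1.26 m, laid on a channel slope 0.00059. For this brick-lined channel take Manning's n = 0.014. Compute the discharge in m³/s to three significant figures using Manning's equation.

A = z·y² = 2.6×1.26² = 4.128 m²
P = 2y√(1+z²) = 2×1.26×√(1+2.6²) = 7.020 m
R = A/P = 4.128/7.020 = 0.5880 m
Q = (1/n)·A·R^(2/3)·S^(1/2) = (1/0.014) × 4.128 × 0.5880^(2/3) × 0.00059^(1/2) = 5.027 m³/s

5.03 m³/s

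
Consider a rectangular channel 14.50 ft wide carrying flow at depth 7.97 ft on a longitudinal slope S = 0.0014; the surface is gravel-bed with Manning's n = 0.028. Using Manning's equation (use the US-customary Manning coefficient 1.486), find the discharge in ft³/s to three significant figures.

558 ft³/s

A = b·y = 14.50 × 7.97 = 115.6 ft²
P = b + 2y = 14.50 + 2×7.97 = 30.44 ft
R = A/P = 115.6/30.44 = 3.796 ft
Q = (1.486/n)·A·R^(2/3)·S^(1/2) = (1.486/0.028) × 115.6 × 3.796^(2/3) × 0.0014^(1/2) = 558.5 ft³/s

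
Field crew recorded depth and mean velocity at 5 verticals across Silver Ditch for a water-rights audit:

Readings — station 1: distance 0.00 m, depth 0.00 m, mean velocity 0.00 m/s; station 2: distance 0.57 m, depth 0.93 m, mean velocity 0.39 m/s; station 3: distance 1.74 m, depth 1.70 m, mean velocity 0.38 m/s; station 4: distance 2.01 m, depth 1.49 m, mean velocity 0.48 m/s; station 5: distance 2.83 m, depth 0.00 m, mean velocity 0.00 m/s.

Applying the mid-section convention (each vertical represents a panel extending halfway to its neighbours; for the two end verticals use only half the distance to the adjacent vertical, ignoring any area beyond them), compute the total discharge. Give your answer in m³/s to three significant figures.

w_2 = (1.74 − 0.00)/2 = 0.87 m; q_2 = 0.39 × 0.93 × 0.87 = 0.3155 m³/s
w_3 = (2.01 − 0.57)/2 = 0.72 m; q_3 = 0.38 × 1.70 × 0.72 = 0.4651 m³/s
w_4 = (2.83 − 1.74)/2 = 0.545 m; q_4 = 0.48 × 1.49 × 0.545 = 0.3898 m³/s
Stations 1, 5 contribute zero (depth or velocity is 0).
Q = Σ qᵢ = 1.170 m³/s

1.17 m³/s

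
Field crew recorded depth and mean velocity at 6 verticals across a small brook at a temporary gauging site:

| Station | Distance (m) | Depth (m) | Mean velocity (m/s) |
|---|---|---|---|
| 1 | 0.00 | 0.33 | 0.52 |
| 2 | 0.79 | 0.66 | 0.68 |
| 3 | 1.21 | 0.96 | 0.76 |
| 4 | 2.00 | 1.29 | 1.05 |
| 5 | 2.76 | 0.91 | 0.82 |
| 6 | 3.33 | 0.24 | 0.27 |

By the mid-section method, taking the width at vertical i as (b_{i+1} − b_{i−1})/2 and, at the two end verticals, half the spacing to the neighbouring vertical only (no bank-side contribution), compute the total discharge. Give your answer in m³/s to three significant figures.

2.35 m³/s

w_1 = (0.79 − 0.00)/2 = 0.395 m; q_1 = 0.52 × 0.33 × 0.395 = 0.06778 m³/s
w_2 = (1.21 − 0.00)/2 = 0.605 m; q_2 = 0.68 × 0.66 × 0.605 = 0.2715 m³/s
w_3 = (2.00 − 0.79)/2 = 0.605 m; q_3 = 0.76 × 0.96 × 0.605 = 0.4414 m³/s
w_4 = (2.76 − 1.21)/2 = 0.775 m; q_4 = 1.05 × 1.29 × 0.775 = 1.050 m³/s
w_5 = (3.33 − 2.00)/2 = 0.665 m; q_5 = 0.82 × 0.91 × 0.665 = 0.4962 m³/s
w_6 = (3.33 − 2.76)/2 = 0.285 m; q_6 = 0.27 × 0.24 × 0.285 = 0.01847 m³/s
Q = Σ qᵢ = 2.345 m³/s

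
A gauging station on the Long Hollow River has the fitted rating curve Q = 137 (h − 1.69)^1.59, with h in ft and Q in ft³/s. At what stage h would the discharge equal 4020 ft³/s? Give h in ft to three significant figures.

h − h₀ = (Q/C)^(1/b) = (4020/137)^(1/1.59) = 8.375 ft
h = 1.69 + 8.375 = 10.06 ft

10.1 ft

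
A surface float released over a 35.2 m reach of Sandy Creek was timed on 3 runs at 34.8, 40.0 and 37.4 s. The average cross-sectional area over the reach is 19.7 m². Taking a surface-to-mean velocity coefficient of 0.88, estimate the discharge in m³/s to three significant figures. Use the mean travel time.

16.3 m³/s

t̄ = (34.8 + 40.0 + 37.4) / 3 = 37.4 s
v_surface = L / t̄ = 35.2 / 37.4 = 0.9412 m/s
v_mean = 0.88 × 0.9412 = 0.8282 m/s
Q = A × v_mean = 19.7 × 0.8282 = 16.32 m³/s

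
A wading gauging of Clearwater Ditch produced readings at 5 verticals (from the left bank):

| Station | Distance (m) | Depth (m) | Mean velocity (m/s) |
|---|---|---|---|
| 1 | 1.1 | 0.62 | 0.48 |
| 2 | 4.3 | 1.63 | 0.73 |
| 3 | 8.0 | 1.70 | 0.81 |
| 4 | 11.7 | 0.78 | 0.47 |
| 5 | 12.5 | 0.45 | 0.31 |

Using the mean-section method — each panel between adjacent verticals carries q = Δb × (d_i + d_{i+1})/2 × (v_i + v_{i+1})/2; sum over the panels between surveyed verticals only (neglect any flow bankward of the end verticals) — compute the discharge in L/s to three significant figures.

10000 L/s

Panel 1-2: Δb = 3.2 m, d̄ = (0.62+1.63)/2 = 1.125, v̄ = (0.48+0.73)/2 = 0.605 → q = 3.2×1.125×0.605 = 2.178 m³/s
Panel 2-3: Δb = 3.7 m, d̄ = (1.63+1.70)/2 = 1.665, v̄ = (0.73+0.81)/2 = 0.77 → q = 3.7×1.665×0.77 = 4.744 m³/s
Panel 3-4: Δb = 3.7 m, d̄ = (1.70+0.78)/2 = 1.24, v̄ = (0.81+0.47)/2 = 0.64 → q = 3.7×1.24×0.64 = 2.936 m³/s
Panel 4-5: Δb = 0.8 m, d̄ = (0.78+0.45)/2 = 0.615, v̄ = (0.47+0.31)/2 = 0.39 → q = 0.8×0.615×0.39 = 0.1919 m³/s
Q = Σ q = 10.05 m³/s
= 10.05 × 1000 = 10050 L/s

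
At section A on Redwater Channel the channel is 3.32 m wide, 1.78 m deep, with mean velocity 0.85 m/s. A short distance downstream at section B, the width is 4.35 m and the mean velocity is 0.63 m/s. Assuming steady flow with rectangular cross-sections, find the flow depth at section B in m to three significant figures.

Q = A₁V₁ = (3.32×1.78) × 0.85 = 5.023 m³/s
d₂ = Q/(b₂ V₂) = 5.023/(4.35×0.63) = 1.833 m

1.83 m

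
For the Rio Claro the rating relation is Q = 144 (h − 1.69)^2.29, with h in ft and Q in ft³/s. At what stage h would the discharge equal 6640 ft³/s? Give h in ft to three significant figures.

7.02 ft

h − h₀ = (Q/C)^(1/b) = (6640/144)^(1/2.29) = 5.328 ft
h = 1.69 + 5.328 = 7.018 ft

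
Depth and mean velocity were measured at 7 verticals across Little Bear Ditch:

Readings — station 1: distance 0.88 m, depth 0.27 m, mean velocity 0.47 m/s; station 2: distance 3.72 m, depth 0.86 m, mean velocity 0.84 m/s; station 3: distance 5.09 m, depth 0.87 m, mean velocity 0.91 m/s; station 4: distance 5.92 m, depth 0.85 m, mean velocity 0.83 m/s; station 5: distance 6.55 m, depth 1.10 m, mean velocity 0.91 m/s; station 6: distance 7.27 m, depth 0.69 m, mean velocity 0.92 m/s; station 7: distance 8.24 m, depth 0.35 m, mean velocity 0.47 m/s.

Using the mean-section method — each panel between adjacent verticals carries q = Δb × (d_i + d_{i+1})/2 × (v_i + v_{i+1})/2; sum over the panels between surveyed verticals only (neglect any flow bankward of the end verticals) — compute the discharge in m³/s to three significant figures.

Panel 1-2: Δb = 2.84 m, d̄ = (0.27+0.86)/2 = 0.565, v̄ = (0.47+0.84)/2 = 0.655 → q = 2.84×0.565×0.655 = 1.051 m³/s
Panel 2-3: Δb = 1.37 m, d̄ = (0.86+0.87)/2 = 0.865, v̄ = (0.84+0.91)/2 = 0.875 → q = 1.37×0.865×0.875 = 1.037 m³/s
Panel 3-4: Δb = 0.83 m, d̄ = (0.87+0.85)/2 = 0.86, v̄ = (0.91+0.83)/2 = 0.87 → q = 0.83×0.86×0.87 = 0.6210 m³/s
Panel 4-5: Δb = 0.63 m, d̄ = (0.85+1.10)/2 = 0.975, v̄ = (0.83+0.91)/2 = 0.87 → q = 0.63×0.975×0.87 = 0.5344 m³/s
Panel 5-6: Δb = 0.72 m, d̄ = (1.10+0.69)/2 = 0.895, v̄ = (0.91+0.92)/2 = 0.915 → q = 0.72×0.895×0.915 = 0.5896 m³/s
Panel 6-7: Δb = 0.97 m, d̄ = (0.69+0.35)/2 = 0.52, v̄ = (0.92+0.47)/2 = 0.695 → q = 0.97×0.52×0.695 = 0.3506 m³/s
Q = Σ q = 4.184 m³/s

4.18 m³/s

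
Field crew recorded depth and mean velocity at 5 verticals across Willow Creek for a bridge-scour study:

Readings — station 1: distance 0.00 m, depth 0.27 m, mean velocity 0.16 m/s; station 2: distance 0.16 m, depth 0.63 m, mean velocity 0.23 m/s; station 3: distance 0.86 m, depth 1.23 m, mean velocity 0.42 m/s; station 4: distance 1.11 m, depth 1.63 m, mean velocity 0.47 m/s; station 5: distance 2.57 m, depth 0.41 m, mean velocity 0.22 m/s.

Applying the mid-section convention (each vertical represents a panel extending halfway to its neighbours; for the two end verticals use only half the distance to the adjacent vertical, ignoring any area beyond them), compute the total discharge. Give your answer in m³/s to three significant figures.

1.03 m³/s

w_1 = (0.16 − 0.00)/2 = 0.08 m; q_1 = 0.16 × 0.27 × 0.08 = 0.003456 m³/s
w_2 = (0.86 − 0.00)/2 = 0.43 m; q_2 = 0.23 × 0.63 × 0.43 = 0.06231 m³/s
w_3 = (1.11 − 0.16)/2 = 0.475 m; q_3 = 0.42 × 1.23 × 0.475 = 0.2454 m³/s
w_4 = (2.57 − 0.86)/2 = 0.855 m; q_4 = 0.47 × 1.63 × 0.855 = 0.6550 m³/s
w_5 = (2.57 − 1.11)/2 = 0.73 m; q_5 = 0.22 × 0.41 × 0.73 = 0.06585 m³/s
Q = Σ qᵢ = 1.032 m³/s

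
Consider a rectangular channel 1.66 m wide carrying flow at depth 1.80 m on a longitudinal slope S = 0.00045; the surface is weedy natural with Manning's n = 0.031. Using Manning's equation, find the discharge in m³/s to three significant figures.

1.40 m³/s

A = b·y = 1.66 × 1.80 = 2.988 m²
P = b + 2y = 1.66 + 2×1.80 = 5.260 m
R = A/P = 2.988/5.260 = 0.5681 m
Q = (1/n)·A·R^(2/3)·S^(1/2) = (1/0.031) × 2.988 × 0.5681^(2/3) × 0.00045^(1/2) = 1.402 m³/s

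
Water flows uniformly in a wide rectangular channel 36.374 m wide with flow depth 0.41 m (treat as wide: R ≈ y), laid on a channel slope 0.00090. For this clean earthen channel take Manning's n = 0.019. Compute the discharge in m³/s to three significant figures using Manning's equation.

13.0 m³/s

A = b·y = 36.374 × 0.41 = 14.91 m²
Wide channel: R ≈ y = 0.41 m
Q = (1/n)·A·R^(2/3)·S^(1/2) = (1/0.019) × 14.91 × 0.4100^(2/3) × 0.00090^(1/2) = 13.00 m³/s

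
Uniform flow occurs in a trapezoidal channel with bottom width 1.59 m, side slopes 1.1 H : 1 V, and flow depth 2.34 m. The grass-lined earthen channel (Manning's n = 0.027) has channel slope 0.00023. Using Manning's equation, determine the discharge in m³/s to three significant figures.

A = (b + z·y)·y = (1.59 + 1.1×2.34)×2.34 = 9.744 m²
P = b + 2y√(1+z²) = 1.59 + 2×2.34×√(1+1.1²) = 8.547 m
R = A/P = 9.744/8.547 = 1.140 m
Q = (1/n)·A·R^(2/3)·S^(1/2) = (1/0.027) × 9.744 × 1.140^(2/3) × 0.00023^(1/2) = 5.973 m³/s

5.97 m³/s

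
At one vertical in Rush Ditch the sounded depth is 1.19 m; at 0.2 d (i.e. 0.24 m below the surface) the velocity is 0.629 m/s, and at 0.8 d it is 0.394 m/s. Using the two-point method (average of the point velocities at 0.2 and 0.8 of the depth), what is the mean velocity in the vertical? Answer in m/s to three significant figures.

0.512 m/s

v̄ = (0.629 + 0.394) / 2 = 0.5115 m/s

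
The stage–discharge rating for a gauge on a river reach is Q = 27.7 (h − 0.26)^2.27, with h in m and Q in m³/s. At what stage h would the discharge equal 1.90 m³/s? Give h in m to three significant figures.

h − h₀ = (Q/C)^(1/b) = (1.90/27.7)^(1/2.27) = 0.3071 m
h = 0.26 + 0.3071 = 0.5671 m

0.567 m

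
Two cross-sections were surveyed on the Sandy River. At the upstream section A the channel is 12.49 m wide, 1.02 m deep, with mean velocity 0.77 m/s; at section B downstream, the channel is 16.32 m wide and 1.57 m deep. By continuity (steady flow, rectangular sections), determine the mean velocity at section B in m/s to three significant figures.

Q = A₁V₁ = (12.49×1.02) × 0.77 = 9.810 m³/s
A₂ = 16.32 × 1.57 = 25.62 m²
V₂ = Q/A₂ = 9.810/25.62 = 0.3829 m/s

0.383 m/s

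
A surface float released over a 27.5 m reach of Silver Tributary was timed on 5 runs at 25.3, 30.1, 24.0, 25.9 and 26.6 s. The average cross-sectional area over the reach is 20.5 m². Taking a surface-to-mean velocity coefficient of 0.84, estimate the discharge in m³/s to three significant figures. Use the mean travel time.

t̄ = (25.3 + 30.1 + 24.0 + 25.9 + 26.6) / 5 = 26.38 s
v_surface = L / t̄ = 27.5 / 26.38 = 1.042 m/s
v_mean = 0.84 × 1.042 = 0.8757 m/s
Q = A × v_mean = 20.5 × 0.8757 = 17.95 m³/s

18.0 m³/s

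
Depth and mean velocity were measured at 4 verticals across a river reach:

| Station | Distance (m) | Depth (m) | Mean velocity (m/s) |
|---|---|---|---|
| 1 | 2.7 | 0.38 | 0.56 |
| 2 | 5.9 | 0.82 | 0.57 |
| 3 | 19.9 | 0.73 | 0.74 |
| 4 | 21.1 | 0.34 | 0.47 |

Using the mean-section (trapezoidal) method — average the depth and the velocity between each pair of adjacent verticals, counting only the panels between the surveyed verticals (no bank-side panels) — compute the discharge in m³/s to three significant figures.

Panel 1-2: Δb = 3.2 m, d̄ = (0.38+0.82)/2 = 0.6, v̄ = (0.56+0.57)/2 = 0.565 → q = 3.2×0.6×0.565 = 1.085 m³/s
Panel 2-3: Δb = 14 m, d̄ = (0.82+0.73)/2 = 0.775, v̄ = (0.57+0.74)/2 = 0.655 → q = 14×0.775×0.655 = 7.107 m³/s
Panel 3-4: Δb = 1.2 m, d̄ = (0.73+0.34)/2 = 0.535, v̄ = (0.74+0.47)/2 = 0.605 → q = 1.2×0.535×0.605 = 0.3884 m³/s
Q = Σ q = 8.580 m³/s

8.58 m³/s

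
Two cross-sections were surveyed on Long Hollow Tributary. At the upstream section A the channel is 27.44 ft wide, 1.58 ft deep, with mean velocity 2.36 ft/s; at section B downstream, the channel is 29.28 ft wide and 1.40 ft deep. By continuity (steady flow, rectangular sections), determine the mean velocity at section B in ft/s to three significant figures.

Q = A₁V₁ = (27.44×1.58) × 2.36 = 102.3 ft³/s
A₂ = 29.28 × 1.40 = 40.99 ft²
V₂ = Q/A₂ = 102.3/40.99 = 2.496 ft/s

2.50 ft/s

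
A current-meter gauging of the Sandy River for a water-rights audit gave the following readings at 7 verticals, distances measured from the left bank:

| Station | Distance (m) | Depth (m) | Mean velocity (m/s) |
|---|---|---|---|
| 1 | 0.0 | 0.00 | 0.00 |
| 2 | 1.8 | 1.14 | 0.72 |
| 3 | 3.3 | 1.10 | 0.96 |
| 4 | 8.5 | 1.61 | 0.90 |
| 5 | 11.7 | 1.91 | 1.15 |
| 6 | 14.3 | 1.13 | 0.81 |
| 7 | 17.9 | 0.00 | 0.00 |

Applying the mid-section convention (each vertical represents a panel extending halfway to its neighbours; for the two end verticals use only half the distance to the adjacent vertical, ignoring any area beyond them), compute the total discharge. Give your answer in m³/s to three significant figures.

w_2 = (3.3 − 0.0)/2 = 1.65 m; q_2 = 0.72 × 1.14 × 1.65 = 1.354 m³/s
w_3 = (8.5 − 1.8)/2 = 3.35 m; q_3 = 0.96 × 1.10 × 3.35 = 3.538 m³/s
w_4 = (11.7 − 3.3)/2 = 4.2 m; q_4 = 0.90 × 1.61 × 4.2 = 6.086 m³/s
w_5 = (14.3 − 8.5)/2 = 2.9 m; q_5 = 1.15 × 1.91 × 2.9 = 6.370 m³/s
w_6 = (17.9 − 11.7)/2 = 3.1 m; q_6 = 0.81 × 1.13 × 3.1 = 2.837 m³/s
Stations 1, 7 contribute zero (depth or velocity is 0).
Q = Σ qᵢ = 20.19 m³/s

20.2 m³/s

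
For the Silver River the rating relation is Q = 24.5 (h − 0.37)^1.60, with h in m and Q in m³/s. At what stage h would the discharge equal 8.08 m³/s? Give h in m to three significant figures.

0.870 m

h − h₀ = (Q/C)^(1/b) = (8.08/24.5)^(1/1.60) = 0.4999 m
h = 0.37 + 0.4999 = 0.8699 m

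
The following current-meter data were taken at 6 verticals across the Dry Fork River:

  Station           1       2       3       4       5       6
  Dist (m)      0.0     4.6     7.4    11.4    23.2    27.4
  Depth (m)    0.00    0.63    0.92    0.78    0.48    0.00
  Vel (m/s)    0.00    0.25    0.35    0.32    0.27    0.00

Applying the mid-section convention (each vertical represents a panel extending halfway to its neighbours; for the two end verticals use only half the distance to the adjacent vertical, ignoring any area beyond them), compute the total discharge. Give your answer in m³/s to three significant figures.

4.69 m³/s

w_2 = (7.4 − 0.0)/2 = 3.7 m; q_2 = 0.25 × 0.63 × 3.7 = 0.5828 m³/s
w_3 = (11.4 − 4.6)/2 = 3.4 m; q_3 = 0.35 × 0.92 × 3.4 = 1.095 m³/s
w_4 = (23.2 − 7.4)/2 = 7.9 m; q_4 = 0.32 × 0.78 × 7.9 = 1.972 m³/s
w_5 = (27.4 − 11.4)/2 = 8 m; q_5 = 0.27 × 0.48 × 8 = 1.037 m³/s
Stations 1, 6 contribute zero (depth or velocity is 0).
Q = Σ qᵢ = 4.686 m³/s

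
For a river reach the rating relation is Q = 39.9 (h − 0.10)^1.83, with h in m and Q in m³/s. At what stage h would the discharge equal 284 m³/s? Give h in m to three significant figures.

h − h₀ = (Q/C)^(1/b) = (284/39.9)^(1/1.83) = 2.923 m
h = 0.10 + 2.923 = 3.023 m

3.02 m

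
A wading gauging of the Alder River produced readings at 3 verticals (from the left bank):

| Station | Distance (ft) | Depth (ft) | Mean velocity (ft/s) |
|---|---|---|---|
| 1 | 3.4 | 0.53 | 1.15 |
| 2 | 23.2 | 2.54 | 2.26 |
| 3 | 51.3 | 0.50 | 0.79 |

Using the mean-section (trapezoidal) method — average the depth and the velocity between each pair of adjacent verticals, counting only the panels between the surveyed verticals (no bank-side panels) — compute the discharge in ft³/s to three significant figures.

117 ft³/s

Panel 1-2: Δb = 19.8 ft, d̄ = (0.53+2.54)/2 = 1.535, v̄ = (1.15+2.26)/2 = 1.705 → q = 19.8×1.535×1.705 = 51.82 ft³/s
Panel 2-3: Δb = 28.1 ft, d̄ = (2.54+0.50)/2 = 1.52, v̄ = (2.26+0.79)/2 = 1.525 → q = 28.1×1.52×1.525 = 65.14 ft³/s
Q = Σ q = 117.0 ft³/s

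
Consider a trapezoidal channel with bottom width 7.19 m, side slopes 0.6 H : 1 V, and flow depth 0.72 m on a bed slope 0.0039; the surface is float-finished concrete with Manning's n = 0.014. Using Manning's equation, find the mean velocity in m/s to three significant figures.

3.24 m/s

A = (b + z·y)·y = (7.19 + 0.6×0.72)×0.72 = 5.488 m²
P = b + 2y√(1+z²) = 7.19 + 2×0.72×√(1+0.6²) = 8.869 m
R = A/P = 5.488/8.869 = 0.6187 m
Q = (1/n)·A·R^(2/3)·S^(1/2) = (1/0.014) × 5.488 × 0.6187^(2/3) × 0.0039^(1/2) = 17.78 m³/s
V = Q/A = 17.78/5.488 = 3.239 m/s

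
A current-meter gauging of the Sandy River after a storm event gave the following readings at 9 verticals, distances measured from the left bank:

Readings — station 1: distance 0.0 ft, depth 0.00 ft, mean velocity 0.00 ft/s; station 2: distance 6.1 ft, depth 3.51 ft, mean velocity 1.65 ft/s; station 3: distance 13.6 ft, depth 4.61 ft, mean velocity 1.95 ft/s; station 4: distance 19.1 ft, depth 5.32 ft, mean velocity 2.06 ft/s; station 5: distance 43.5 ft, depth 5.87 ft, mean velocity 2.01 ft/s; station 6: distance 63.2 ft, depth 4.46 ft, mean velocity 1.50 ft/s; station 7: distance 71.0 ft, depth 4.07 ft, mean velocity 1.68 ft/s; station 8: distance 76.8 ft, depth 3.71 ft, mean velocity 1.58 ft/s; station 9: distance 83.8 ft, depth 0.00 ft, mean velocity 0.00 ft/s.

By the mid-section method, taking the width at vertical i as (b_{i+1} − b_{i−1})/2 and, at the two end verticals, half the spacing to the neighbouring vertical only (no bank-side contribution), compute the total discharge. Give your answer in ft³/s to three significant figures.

698 ft³/s

w_2 = (13.6 − 0.0)/2 = 6.8 ft; q_2 = 1.65 × 3.51 × 6.8 = 39.38 ft³/s
w_3 = (19.1 − 6.1)/2 = 6.5 ft; q_3 = 1.95 × 4.61 × 6.5 = 58.43 ft³/s
w_4 = (43.5 − 13.6)/2 = 14.95 ft; q_4 = 2.06 × 5.32 × 14.95 = 163.8 ft³/s
w_5 = (63.2 − 19.1)/2 = 22.05 ft; q_5 = 2.01 × 5.87 × 22.05 = 260.2 ft³/s
w_6 = (71.0 − 43.5)/2 = 13.75 ft; q_6 = 1.50 × 4.46 × 13.75 = 91.99 ft³/s
w_7 = (76.8 − 63.2)/2 = 6.8 ft; q_7 = 1.68 × 4.07 × 6.8 = 46.50 ft³/s
w_8 = (83.8 − 71.0)/2 = 6.4 ft; q_8 = 1.58 × 3.71 × 6.4 = 37.52 ft³/s
Stations 1, 9 contribute zero (depth or velocity is 0).
Q = Σ qᵢ = 697.8 ft³/s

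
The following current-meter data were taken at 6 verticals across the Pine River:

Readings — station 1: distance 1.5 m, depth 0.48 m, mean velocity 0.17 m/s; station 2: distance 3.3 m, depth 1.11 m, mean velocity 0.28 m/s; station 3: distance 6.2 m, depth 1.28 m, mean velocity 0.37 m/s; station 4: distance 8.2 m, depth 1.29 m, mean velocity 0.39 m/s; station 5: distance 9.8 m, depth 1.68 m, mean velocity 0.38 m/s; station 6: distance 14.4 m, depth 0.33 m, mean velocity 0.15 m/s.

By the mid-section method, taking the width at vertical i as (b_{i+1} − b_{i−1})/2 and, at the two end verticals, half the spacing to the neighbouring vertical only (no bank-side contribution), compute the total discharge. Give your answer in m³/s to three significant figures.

4.96 m³/s

w_1 = (3.3 − 1.5)/2 = 0.9 m; q_1 = 0.17 × 0.48 × 0.9 = 0.07344 m³/s
w_2 = (6.2 − 1.5)/2 = 2.35 m; q_2 = 0.28 × 1.11 × 2.35 = 0.7304 m³/s
w_3 = (8.2 − 3.3)/2 = 2.45 m; q_3 = 0.37 × 1.28 × 2.45 = 1.160 m³/s
w_4 = (9.8 − 6.2)/2 = 1.8 m; q_4 = 0.39 × 1.29 × 1.8 = 0.9056 m³/s
w_5 = (14.4 − 8.2)/2 = 3.1 m; q_5 = 0.38 × 1.68 × 3.1 = 1.979 m³/s
w_6 = (14.4 − 9.8)/2 = 2.3 m; q_6 = 0.15 × 0.33 × 2.3 = 0.1139 m³/s
Q = Σ qᵢ = 4.963 m³/s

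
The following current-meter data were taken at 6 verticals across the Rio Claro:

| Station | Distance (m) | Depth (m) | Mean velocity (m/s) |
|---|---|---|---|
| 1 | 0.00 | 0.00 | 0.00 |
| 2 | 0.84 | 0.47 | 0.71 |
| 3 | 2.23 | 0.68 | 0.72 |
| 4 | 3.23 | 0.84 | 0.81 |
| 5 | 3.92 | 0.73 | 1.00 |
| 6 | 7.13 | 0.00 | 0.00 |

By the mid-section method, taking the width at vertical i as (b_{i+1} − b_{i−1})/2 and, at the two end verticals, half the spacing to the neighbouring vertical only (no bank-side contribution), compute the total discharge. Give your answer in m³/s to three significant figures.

w_2 = (2.23 − 0.00)/2 = 1.115 m; q_2 = 0.71 × 0.47 × 1.115 = 0.3721 m³/s
w_3 = (3.23 − 0.84)/2 = 1.195 m; q_3 = 0.72 × 0.68 × 1.195 = 0.5851 m³/s
w_4 = (3.92 − 2.23)/2 = 0.845 m; q_4 = 0.81 × 0.84 × 0.845 = 0.5749 m³/s
w_5 = (7.13 − 3.23)/2 = 1.95 m; q_5 = 1.00 × 0.73 × 1.95 = 1.424 m³/s
Stations 1, 6 contribute zero (depth or velocity is 0).
Q = Σ qᵢ = 2.956 m³/s

2.96 m³/s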